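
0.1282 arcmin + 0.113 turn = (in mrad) 710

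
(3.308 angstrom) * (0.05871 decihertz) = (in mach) 5.704e-15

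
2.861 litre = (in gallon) 0.7558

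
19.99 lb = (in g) 9067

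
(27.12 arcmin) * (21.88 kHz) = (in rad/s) 172.6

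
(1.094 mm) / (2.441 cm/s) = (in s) 0.04482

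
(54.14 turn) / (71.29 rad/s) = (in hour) 0.001325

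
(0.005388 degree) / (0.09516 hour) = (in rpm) 2.621e-06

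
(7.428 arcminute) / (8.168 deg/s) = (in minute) 0.0002526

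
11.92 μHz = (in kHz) 1.192e-08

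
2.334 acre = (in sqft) 1.017e+05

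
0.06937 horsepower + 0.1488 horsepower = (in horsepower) 0.2182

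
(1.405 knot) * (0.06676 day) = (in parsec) 1.351e-13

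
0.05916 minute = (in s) 3.55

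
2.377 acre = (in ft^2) 1.035e+05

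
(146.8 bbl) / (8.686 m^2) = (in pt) 7617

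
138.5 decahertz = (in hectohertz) 13.85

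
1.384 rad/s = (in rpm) 13.22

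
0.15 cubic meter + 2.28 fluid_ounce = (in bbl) 0.9439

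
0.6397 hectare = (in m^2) 6397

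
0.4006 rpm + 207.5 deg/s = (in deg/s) 209.9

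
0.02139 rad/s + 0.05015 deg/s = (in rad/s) 0.02227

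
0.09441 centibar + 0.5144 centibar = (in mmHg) 4.566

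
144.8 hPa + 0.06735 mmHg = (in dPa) 1.449e+05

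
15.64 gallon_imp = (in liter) 71.1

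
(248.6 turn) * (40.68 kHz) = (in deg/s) 3.641e+09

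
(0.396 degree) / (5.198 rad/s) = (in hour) 3.693e-07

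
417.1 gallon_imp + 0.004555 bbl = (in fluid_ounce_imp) 6.676e+04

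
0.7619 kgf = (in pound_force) 1.68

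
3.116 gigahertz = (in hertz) 3.116e+09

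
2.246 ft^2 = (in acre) 5.156e-05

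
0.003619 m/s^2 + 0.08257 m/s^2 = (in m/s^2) 0.08619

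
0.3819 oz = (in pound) 0.02387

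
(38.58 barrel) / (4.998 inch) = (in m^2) 48.32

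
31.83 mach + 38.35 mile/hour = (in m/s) 1.086e+04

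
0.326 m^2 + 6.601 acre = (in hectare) 2.671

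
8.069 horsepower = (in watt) 6017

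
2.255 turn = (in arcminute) 4.871e+04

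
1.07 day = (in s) 9.245e+04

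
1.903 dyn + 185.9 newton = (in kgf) 18.96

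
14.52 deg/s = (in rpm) 2.42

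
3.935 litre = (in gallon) 1.04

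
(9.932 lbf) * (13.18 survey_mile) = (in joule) 9.371e+05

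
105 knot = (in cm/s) 5402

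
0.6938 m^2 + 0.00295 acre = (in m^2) 12.63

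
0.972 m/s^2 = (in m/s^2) 0.972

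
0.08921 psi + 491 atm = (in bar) 497.5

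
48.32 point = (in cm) 1.705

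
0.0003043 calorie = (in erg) 1.273e+04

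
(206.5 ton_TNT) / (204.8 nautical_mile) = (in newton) 2.278e+06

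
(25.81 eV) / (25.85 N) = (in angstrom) 1.6e-09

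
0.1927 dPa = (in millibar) 0.0001927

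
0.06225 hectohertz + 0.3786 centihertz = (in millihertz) 6229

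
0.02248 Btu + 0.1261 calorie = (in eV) 1.513e+20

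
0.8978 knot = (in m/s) 0.4619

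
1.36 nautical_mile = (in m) 2519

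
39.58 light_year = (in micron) 3.745e+23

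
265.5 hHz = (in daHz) 2655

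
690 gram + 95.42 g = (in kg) 0.7854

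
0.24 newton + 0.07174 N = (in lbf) 0.07008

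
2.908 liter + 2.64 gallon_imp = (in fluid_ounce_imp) 524.7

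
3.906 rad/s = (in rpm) 37.3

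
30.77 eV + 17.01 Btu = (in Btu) 17.01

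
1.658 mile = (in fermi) 2.668e+18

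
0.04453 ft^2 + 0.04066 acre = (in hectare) 0.01645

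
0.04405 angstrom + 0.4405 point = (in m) 0.0001554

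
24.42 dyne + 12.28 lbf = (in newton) 54.62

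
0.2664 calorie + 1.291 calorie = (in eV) 4.067e+19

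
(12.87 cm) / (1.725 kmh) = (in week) 4.441e-07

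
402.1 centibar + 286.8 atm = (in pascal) 2.946e+07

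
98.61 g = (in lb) 0.2174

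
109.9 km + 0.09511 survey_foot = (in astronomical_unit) 7.346e-07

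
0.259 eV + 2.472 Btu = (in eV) 1.628e+22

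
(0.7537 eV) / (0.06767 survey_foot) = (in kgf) 5.97e-19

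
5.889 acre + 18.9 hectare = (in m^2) 2.128e+05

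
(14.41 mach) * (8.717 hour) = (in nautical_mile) 8.314e+04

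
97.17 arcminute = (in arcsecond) 5830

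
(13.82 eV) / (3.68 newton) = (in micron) 6.017e-13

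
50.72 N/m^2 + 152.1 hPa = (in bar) 0.1526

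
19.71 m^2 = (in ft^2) 212.2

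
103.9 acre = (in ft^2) 4.526e+06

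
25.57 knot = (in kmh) 47.36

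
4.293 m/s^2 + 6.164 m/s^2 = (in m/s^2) 10.46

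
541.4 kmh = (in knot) 292.3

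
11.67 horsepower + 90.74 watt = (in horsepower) 11.79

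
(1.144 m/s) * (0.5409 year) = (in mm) 1.951e+10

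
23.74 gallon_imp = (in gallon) 28.51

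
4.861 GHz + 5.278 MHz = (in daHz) 4.866e+08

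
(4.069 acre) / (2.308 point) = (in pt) 5.733e+10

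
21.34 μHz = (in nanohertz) 2.134e+04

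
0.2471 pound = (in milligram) 1.121e+05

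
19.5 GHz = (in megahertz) 1.95e+04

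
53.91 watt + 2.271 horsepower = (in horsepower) 2.343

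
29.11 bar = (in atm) 28.73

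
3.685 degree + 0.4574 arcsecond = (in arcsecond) 1.327e+04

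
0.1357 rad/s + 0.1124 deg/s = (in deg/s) 7.887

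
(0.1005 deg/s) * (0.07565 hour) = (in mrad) 477.7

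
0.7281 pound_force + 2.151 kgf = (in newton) 24.33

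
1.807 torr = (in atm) 0.002378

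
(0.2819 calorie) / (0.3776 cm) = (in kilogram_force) 31.85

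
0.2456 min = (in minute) 0.2456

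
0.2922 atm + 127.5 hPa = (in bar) 0.4236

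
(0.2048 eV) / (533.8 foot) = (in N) 2.017e-22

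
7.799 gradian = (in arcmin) 421.1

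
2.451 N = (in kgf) 0.2499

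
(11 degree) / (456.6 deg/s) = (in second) 0.02409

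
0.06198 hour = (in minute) 3.719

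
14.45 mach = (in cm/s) 4.92e+05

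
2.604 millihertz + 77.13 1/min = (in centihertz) 128.8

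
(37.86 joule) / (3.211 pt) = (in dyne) 3.342e+09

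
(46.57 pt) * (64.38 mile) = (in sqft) 1.832e+04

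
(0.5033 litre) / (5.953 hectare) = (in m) 8.455e-09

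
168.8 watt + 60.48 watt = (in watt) 229.3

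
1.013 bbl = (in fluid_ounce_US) 5446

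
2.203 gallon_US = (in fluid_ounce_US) 282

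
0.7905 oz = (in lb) 0.04941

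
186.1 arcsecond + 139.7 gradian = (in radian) 2.195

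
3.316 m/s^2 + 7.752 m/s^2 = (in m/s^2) 11.07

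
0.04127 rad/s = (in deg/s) 2.365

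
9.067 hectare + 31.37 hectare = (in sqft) 4.353e+06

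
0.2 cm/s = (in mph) 0.004474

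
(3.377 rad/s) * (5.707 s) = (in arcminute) 6.625e+04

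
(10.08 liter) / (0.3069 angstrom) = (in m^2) 3.284e+08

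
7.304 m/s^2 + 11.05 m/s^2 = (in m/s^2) 18.35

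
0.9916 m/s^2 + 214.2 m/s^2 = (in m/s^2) 215.2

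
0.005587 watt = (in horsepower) 7.492e-06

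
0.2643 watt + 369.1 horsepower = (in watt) 2.752e+05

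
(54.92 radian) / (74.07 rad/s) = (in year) 2.351e-08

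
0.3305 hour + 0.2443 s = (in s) 1190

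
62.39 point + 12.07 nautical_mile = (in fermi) 2.235e+19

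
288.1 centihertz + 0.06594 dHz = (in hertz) 2.888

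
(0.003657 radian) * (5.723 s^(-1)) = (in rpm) 0.1999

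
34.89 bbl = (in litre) 5547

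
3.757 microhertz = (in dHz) 3.757e-05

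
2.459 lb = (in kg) 1.115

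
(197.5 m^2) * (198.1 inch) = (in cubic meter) 993.8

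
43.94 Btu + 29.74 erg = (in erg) 4.636e+11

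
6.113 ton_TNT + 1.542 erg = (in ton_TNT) 6.113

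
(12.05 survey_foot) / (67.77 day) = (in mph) 1.403e-06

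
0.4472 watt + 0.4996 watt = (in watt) 0.9468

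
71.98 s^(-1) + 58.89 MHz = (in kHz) 5.889e+04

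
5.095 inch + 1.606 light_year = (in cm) 1.519e+18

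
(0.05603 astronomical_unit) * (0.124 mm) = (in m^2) 1.039e+06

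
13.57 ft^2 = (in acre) 0.0003115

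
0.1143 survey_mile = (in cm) 1.839e+04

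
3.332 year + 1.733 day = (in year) 3.337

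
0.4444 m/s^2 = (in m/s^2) 0.4444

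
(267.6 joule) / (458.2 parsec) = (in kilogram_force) 1.93e-18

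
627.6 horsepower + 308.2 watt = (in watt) 4.683e+05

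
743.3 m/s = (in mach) 2.183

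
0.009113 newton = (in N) 0.009113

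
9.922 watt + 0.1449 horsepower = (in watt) 118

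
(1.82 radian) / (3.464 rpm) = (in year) 1.591e-07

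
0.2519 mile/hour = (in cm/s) 11.26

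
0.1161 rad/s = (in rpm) 1.109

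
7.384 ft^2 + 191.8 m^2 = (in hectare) 0.01925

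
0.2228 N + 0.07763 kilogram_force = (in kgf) 0.1003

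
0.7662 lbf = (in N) 3.408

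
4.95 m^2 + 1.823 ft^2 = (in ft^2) 55.1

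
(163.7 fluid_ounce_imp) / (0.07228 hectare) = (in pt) 0.01824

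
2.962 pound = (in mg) 1.344e+06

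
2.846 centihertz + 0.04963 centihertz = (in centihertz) 2.896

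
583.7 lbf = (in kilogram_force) 264.8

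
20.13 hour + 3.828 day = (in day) 4.667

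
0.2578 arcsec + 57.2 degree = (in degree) 57.2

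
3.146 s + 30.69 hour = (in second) 1.105e+05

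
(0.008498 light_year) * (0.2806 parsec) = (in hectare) 6.961e+25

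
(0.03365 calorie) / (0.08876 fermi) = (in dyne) 1.586e+20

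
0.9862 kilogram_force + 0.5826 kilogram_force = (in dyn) 1.538e+06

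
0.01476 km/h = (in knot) 0.00797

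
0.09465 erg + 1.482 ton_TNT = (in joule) 6.201e+09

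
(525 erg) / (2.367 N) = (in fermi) 2.218e+10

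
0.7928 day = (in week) 0.1133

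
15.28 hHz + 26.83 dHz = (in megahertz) 0.001531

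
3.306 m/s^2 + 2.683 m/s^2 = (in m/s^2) 5.989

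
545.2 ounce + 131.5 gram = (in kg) 15.59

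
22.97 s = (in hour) 0.006381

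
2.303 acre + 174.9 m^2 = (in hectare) 0.9495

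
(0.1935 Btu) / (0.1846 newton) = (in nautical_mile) 0.5972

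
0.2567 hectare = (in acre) 0.6343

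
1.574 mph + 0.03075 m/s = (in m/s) 0.7344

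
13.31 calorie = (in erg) 5.569e+08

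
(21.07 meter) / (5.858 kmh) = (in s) 12.95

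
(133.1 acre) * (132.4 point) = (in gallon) 6.646e+06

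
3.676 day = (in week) 0.5251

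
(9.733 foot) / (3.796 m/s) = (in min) 0.01303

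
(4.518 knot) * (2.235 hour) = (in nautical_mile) 10.1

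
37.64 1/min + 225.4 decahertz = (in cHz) 2.255e+05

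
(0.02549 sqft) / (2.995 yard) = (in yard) 0.0009457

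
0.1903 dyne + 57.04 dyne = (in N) 0.0005723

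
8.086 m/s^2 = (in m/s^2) 8.086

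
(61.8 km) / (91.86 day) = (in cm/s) 0.7787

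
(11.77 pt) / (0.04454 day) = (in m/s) 1.079e-06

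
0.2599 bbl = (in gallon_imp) 9.089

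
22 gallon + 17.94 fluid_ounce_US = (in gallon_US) 22.14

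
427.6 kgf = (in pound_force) 942.7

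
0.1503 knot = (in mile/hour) 0.173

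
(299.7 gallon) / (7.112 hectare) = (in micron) 15.95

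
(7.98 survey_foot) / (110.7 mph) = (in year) 1.559e-09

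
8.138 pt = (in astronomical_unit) 1.919e-14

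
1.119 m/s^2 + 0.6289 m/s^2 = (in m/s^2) 1.748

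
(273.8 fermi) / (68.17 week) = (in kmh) 2.391e-20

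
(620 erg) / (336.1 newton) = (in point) 0.0005229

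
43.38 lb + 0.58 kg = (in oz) 714.5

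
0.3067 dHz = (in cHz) 3.067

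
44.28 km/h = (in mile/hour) 27.51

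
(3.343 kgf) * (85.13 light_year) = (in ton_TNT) 6.311e+09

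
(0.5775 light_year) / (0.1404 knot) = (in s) 7.564e+16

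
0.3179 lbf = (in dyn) 1.414e+05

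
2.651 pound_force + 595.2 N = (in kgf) 61.9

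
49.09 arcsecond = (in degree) 0.01364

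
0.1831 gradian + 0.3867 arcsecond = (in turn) 0.000458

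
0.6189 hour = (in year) 7.065e-05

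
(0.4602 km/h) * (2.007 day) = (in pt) 6.284e+07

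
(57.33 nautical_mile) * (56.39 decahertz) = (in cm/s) 5.987e+09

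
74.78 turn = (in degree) 2.692e+04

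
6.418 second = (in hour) 0.001783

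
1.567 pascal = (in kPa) 0.001567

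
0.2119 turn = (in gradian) 84.76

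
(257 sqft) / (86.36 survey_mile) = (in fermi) 1.718e+11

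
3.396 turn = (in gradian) 1358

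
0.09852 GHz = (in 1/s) 9.852e+07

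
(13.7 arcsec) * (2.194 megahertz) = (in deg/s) 8349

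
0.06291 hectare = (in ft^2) 6772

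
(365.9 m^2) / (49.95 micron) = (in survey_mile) 4552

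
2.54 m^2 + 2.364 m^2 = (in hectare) 0.0004904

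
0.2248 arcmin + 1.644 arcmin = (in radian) 0.0005436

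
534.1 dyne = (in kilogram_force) 0.0005446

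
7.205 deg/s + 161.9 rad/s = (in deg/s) 9283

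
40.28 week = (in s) 2.436e+07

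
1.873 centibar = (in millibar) 18.73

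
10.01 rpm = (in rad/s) 1.048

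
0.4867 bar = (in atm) 0.4803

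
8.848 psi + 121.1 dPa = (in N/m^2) 6.102e+04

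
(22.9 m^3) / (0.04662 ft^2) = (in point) 1.499e+07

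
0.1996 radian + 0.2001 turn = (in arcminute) 5008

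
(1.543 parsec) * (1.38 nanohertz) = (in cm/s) 6.57e+09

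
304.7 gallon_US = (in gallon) 304.7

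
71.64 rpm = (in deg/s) 429.8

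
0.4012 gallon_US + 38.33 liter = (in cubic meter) 0.03985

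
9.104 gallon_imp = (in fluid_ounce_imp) 1457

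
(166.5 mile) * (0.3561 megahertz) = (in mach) 2.802e+08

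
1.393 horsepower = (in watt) 1039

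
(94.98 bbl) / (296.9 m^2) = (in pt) 144.2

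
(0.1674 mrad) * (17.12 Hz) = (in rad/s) 0.002866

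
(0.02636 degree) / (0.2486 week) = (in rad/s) 3.06e-09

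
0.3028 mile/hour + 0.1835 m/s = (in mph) 0.7133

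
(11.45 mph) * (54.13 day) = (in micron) 2.394e+13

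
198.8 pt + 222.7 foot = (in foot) 222.9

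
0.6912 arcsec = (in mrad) 0.003351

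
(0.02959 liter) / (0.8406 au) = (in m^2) 2.353e-16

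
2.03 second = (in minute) 0.03383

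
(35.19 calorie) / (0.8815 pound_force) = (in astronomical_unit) 2.51e-10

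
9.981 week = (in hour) 1677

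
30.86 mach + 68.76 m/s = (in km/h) 3.808e+04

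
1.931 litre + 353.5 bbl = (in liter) 5.62e+04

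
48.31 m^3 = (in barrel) 303.9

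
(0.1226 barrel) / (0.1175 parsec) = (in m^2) 5.376e-18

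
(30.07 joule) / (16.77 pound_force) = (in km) 0.0004031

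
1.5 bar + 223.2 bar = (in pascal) 2.247e+07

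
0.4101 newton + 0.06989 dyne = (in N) 0.4101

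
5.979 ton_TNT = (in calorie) 5.979e+09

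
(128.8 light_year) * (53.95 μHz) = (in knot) 1.278e+14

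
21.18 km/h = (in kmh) 21.18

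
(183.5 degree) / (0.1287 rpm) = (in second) 237.6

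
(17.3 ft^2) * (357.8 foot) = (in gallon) 4.63e+04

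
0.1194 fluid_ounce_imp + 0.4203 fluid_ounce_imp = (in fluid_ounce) 0.5185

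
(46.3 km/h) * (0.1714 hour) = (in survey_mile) 4.931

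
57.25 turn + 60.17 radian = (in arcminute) 1.443e+06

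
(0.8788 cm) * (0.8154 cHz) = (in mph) 0.0001603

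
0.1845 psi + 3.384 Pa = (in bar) 0.01275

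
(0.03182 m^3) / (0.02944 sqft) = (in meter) 11.63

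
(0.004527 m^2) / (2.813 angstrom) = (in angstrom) 1.609e+17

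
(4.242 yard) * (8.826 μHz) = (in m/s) 3.424e-05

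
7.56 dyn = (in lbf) 1.7e-05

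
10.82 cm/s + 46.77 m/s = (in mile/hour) 104.9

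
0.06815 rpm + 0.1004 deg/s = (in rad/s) 0.008889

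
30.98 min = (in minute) 30.98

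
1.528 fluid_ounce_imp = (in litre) 0.04342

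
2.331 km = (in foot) 7648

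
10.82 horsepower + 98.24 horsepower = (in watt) 8.133e+04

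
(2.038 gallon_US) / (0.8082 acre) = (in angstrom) 2.359e+04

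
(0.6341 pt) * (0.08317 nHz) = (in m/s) 1.86e-14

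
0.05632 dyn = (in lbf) 1.266e-07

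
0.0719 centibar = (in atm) 0.0007096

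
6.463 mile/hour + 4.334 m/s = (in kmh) 26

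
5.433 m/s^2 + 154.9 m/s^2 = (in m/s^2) 160.3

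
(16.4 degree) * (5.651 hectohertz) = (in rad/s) 161.8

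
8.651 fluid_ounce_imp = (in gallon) 0.06493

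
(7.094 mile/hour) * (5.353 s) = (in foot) 55.7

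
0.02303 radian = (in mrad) 23.03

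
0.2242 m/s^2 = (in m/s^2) 0.2242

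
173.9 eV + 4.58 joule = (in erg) 4.58e+07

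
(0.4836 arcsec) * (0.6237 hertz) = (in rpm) 1.396e-05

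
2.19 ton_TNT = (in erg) 9.163e+16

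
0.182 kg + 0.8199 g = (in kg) 0.1828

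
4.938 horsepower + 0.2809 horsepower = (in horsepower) 5.219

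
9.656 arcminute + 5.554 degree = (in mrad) 99.74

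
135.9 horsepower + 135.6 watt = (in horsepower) 136.1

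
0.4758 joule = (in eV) 2.97e+18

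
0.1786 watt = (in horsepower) 0.0002395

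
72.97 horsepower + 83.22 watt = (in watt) 5.45e+04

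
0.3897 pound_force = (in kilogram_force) 0.1768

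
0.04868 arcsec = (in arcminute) 0.0008113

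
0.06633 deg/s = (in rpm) 0.01106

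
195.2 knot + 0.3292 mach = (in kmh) 765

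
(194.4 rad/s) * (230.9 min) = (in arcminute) 9.259e+09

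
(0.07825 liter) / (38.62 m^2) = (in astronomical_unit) 1.354e-17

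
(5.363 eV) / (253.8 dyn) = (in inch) 1.333e-14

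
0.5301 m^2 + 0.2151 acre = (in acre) 0.2152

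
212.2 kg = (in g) 2.122e+05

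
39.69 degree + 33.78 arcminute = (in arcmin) 2415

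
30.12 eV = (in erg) 4.826e-11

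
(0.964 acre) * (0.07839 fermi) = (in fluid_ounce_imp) 1.076e-08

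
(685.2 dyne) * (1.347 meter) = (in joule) 0.00923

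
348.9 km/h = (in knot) 188.4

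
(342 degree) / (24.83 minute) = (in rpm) 0.03826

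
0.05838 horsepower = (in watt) 43.53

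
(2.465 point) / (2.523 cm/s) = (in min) 0.0005744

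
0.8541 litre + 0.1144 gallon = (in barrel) 0.008096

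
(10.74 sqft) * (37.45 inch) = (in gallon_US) 250.7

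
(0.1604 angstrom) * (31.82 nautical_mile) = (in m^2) 9.452e-07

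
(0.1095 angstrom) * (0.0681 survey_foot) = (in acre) 5.616e-17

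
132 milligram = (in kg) 0.000132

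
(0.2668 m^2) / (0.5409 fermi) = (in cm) 4.933e+16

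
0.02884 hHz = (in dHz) 28.84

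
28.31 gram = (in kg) 0.02831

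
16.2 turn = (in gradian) 6480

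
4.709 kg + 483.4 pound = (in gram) 2.24e+05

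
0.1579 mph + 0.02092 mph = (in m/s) 0.07994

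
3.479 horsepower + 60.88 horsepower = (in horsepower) 64.36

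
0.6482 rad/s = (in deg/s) 37.14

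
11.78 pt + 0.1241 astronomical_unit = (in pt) 5.263e+13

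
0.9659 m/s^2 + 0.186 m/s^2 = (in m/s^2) 1.152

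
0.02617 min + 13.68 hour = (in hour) 13.68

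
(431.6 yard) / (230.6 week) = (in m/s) 2.83e-06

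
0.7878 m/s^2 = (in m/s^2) 0.7878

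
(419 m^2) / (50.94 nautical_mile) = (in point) 12.59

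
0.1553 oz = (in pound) 0.009706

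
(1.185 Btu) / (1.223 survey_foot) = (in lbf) 754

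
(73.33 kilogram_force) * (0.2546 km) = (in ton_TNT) 4.376e-05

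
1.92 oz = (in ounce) 1.92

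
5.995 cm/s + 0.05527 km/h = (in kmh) 0.2711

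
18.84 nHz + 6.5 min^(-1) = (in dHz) 1.083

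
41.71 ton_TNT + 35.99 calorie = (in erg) 1.745e+18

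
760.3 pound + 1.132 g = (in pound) 760.3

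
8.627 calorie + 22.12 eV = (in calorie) 8.627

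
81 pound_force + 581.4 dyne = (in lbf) 81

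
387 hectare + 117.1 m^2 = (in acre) 956.3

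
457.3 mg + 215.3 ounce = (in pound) 13.46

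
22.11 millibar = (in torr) 16.58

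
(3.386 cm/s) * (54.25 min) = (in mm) 1.102e+05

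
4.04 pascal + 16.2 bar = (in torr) 1.215e+04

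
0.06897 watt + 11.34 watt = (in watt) 11.41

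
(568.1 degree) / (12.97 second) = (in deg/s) 43.8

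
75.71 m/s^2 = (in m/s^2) 75.71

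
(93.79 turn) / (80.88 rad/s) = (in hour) 0.002024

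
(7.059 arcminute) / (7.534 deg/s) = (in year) 4.952e-10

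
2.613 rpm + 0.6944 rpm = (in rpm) 3.307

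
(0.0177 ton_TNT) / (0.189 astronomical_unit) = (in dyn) 261.9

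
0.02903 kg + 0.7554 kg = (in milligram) 7.844e+05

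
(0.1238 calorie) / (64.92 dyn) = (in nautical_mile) 0.4308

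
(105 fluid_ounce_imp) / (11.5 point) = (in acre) 0.0001817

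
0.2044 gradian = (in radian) 0.003211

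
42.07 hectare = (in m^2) 4.207e+05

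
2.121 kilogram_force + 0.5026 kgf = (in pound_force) 5.784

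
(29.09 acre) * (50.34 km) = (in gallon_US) 1.566e+12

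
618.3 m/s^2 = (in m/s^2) 618.3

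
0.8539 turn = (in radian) 5.365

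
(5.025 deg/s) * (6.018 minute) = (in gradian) 2016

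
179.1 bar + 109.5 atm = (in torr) 2.176e+05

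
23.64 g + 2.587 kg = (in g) 2611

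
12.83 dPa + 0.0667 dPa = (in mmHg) 0.009673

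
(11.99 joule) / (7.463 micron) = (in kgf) 1.638e+05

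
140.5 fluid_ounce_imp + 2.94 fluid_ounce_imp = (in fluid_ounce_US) 137.8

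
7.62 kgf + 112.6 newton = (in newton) 187.3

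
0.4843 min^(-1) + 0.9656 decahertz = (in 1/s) 9.664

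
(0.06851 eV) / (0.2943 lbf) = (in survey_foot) 2.751e-20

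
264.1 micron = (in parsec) 8.559e-21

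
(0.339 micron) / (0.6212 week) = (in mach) 2.65e-15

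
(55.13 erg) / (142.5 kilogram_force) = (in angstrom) 39.45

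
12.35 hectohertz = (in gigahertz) 1.235e-06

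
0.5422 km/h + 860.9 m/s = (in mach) 2.529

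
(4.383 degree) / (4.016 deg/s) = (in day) 1.263e-05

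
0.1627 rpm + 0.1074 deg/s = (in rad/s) 0.01891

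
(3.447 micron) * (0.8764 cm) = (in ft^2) 3.252e-07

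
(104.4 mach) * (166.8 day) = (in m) 5.123e+11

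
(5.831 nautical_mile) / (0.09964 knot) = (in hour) 58.52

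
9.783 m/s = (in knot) 19.02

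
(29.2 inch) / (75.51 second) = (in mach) 2.885e-05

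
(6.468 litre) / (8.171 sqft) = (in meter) 0.00852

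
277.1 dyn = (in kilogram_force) 0.0002826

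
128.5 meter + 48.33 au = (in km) 7.23e+09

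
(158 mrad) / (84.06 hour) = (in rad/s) 5.221e-07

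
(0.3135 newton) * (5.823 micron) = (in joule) 1.826e-06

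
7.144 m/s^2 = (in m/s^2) 7.144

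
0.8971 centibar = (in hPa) 8.971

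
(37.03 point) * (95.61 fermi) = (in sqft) 1.344e-14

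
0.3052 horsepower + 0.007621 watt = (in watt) 227.6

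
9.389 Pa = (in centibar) 0.009389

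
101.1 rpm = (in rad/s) 10.59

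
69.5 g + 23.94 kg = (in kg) 24.01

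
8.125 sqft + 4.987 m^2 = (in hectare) 0.0005742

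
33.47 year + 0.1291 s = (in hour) 2.932e+05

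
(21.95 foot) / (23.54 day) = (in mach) 9.661e-09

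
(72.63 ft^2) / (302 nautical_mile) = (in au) 8.064e-17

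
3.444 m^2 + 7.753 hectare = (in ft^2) 8.346e+05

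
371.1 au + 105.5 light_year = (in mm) 9.982e+20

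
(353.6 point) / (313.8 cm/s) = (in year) 1.261e-09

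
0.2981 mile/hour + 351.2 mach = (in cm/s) 1.196e+07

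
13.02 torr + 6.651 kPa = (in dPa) 8.387e+04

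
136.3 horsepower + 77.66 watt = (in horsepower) 136.4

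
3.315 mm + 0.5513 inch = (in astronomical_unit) 1.158e-13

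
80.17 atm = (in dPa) 8.123e+07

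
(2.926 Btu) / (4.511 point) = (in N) 1.94e+06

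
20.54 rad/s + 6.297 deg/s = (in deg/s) 1183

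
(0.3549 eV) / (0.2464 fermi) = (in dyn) 23.08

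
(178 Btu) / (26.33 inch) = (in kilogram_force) 2.863e+04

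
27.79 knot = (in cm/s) 1430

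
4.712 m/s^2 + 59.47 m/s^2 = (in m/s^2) 64.18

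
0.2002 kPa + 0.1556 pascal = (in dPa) 2004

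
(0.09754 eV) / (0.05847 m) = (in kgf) 2.725e-20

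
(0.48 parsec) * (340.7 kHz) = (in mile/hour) 1.129e+22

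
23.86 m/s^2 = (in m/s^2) 23.86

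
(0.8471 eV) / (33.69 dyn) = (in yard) 4.406e-16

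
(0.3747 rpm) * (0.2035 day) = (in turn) 109.8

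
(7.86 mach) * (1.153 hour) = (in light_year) 1.174e-09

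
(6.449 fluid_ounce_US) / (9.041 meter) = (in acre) 5.213e-09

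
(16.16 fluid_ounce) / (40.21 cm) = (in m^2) 0.001189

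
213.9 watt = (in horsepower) 0.2868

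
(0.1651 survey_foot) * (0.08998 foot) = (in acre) 3.41e-07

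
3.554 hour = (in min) 213.2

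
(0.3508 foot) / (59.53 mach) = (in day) 6.105e-11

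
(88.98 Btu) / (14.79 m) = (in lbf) 1427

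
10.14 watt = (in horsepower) 0.0136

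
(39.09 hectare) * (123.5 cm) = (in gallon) 1.275e+08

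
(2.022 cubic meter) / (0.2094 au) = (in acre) 1.595e-14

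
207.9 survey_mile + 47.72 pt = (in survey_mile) 207.9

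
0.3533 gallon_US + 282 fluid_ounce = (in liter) 9.677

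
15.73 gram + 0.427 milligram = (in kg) 0.01573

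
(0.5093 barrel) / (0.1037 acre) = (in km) 1.929e-07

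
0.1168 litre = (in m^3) 0.0001168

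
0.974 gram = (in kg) 0.000974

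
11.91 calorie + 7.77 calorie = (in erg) 8.234e+08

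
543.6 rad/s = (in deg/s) 3.115e+04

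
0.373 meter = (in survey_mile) 0.0002318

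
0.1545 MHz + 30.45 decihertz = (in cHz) 1.545e+07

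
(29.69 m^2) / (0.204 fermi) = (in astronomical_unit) 9.729e+05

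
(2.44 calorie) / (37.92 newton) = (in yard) 0.2944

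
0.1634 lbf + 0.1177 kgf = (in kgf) 0.1918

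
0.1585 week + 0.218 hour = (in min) 1611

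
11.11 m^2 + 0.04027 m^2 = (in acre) 0.002755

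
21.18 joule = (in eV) 1.322e+20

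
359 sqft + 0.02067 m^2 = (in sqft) 359.2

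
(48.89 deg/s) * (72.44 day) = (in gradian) 3.4e+08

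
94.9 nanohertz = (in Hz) 9.49e-08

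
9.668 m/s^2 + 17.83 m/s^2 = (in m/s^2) 27.5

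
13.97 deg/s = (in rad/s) 0.2438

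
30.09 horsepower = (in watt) 2.244e+04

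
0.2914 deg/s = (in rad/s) 0.005086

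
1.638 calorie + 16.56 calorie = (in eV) 4.752e+20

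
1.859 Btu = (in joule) 1961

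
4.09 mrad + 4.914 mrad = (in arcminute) 30.95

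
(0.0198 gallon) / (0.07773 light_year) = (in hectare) 1.019e-23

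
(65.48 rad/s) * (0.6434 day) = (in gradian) 2.317e+08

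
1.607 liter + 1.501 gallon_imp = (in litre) 8.431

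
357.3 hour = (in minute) 2.144e+04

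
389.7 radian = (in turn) 62.02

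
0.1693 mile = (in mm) 2.725e+05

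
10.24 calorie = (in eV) 2.674e+20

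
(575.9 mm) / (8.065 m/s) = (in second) 0.07141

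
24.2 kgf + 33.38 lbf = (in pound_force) 86.73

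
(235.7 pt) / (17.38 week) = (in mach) 2.323e-11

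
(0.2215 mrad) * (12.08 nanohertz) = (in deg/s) 1.533e-10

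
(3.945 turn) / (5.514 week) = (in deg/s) 0.0004259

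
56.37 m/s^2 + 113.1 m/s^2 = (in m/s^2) 169.5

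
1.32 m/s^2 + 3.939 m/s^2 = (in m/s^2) 5.259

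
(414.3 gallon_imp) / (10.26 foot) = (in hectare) 6.023e-05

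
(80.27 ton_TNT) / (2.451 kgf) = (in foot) 4.584e+10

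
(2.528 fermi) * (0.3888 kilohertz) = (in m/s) 9.829e-13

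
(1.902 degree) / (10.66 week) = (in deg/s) 2.95e-07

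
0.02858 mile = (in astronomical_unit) 3.075e-10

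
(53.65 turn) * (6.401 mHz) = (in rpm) 20.6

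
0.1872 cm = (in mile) 1.163e-06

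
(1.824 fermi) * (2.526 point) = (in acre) 4.016e-22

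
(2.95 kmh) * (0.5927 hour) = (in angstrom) 1.748e+13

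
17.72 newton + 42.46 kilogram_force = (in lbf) 97.59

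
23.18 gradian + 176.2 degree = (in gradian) 219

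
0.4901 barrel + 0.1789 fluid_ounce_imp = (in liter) 77.92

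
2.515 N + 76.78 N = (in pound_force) 17.83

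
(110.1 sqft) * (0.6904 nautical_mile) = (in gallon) 3.455e+06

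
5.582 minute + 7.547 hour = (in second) 2.75e+04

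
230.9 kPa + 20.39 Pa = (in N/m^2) 2.309e+05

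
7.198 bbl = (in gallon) 302.3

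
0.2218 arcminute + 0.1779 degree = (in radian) 0.003169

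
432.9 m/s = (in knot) 841.5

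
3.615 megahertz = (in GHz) 0.003615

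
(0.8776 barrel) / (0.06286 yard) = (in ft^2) 26.13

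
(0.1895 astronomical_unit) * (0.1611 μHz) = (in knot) 8878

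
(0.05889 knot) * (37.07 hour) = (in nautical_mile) 2.183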